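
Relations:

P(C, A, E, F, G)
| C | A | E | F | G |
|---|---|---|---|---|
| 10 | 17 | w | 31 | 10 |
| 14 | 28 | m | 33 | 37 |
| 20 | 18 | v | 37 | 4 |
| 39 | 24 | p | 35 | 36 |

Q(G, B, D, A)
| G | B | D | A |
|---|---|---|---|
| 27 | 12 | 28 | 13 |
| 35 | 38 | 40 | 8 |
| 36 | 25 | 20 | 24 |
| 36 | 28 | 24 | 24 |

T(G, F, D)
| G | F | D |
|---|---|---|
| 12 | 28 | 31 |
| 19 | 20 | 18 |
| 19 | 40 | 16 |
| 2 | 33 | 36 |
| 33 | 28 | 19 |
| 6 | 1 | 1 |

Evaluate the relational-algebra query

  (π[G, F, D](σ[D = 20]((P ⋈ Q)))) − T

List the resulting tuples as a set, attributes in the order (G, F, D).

{(36, 35, 20)}

Natural join on A, G: {(39, 24, p, 35, 36, 25, 20), (39, 24, p, 35, 36, 28, 24)}
Apply σ_{D = 20}; surviving tuples: {(39, 24, p, 35, 36, 25, 20)}
Projecting to G, F, D: {(36, 35, 20)}
Set difference of the two operands is {(36, 35, 20)}.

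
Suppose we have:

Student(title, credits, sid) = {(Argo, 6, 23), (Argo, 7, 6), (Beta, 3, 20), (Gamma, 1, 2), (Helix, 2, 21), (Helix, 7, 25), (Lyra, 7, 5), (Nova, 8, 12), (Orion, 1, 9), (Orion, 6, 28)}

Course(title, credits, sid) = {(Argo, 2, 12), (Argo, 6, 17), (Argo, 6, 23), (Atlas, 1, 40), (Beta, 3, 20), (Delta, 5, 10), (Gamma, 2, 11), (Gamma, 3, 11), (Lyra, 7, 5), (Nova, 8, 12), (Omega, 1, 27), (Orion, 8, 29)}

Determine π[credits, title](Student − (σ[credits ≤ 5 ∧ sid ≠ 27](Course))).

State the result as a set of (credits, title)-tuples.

Apply σ_{credits ≤ 5 ∧ sid ≠ 27}; surviving tuples: {(Argo, 2, 12), (Atlas, 1, 40), (Beta, 3, 20), (Delta, 5, 10), (Gamma, 2, 11), (Gamma, 3, 11)}
Taking the difference: {(Argo, 6, 23), (Argo, 7, 6), (Gamma, 1, 2), (Helix, 2, 21), (Helix, 7, 25), (Lyra, 7, 5), (Nova, 8, 12), (Orion, 1, 9), (Orion, 6, 28)}
π[credits, title]: project onto (credits, title) → {(1, Gamma), (1, Orion), (2, Helix), (6, Argo), (6, Orion), (7, Argo), (7, Helix), (7, Lyra), (8, Nova)}

{(1, Gamma), (1, Orion), (2, Helix), (6, Argo), (6, Orion), (7, Argo), (7, Helix), (7, Lyra), (8, Nova)}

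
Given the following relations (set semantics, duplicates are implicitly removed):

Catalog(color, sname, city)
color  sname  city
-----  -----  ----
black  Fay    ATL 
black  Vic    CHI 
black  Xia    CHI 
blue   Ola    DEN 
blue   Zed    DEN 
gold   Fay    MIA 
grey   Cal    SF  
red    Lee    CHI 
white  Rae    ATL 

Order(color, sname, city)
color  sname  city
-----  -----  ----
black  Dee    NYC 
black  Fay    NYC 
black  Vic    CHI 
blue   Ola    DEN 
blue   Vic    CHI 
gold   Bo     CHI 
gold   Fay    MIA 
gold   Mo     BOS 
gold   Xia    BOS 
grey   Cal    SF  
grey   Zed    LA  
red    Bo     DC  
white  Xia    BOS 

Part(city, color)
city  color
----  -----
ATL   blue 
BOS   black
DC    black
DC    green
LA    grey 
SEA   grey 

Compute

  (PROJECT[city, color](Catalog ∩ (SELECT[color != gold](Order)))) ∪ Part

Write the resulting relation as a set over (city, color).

{(ATL, blue), (BOS, black), (CHI, black), (DC, black), (DC, green), (DEN, blue), (LA, grey), (SEA, grey), (SF, grey)}

Selection color != gold: {(black, Dee, NYC), (black, Fay, NYC), (black, Vic, CHI), (blue, Ola, DEN), (blue, Vic, CHI), (grey, Cal, SF), (grey, Zed, LA), (red, Bo, DC), (white, Xia, BOS)}
Taking the intersection: {(black, Vic, CHI), (blue, Ola, DEN), (grey, Cal, SF)}
Keep only column(s) city, color: {(CHI, black), (DEN, blue), (SF, grey)}
Taking the union: {(ATL, blue), (BOS, black), (CHI, black), (DC, black), (DC, green), (DEN, blue), (LA, grey), (SEA, grey), (SF, grey)}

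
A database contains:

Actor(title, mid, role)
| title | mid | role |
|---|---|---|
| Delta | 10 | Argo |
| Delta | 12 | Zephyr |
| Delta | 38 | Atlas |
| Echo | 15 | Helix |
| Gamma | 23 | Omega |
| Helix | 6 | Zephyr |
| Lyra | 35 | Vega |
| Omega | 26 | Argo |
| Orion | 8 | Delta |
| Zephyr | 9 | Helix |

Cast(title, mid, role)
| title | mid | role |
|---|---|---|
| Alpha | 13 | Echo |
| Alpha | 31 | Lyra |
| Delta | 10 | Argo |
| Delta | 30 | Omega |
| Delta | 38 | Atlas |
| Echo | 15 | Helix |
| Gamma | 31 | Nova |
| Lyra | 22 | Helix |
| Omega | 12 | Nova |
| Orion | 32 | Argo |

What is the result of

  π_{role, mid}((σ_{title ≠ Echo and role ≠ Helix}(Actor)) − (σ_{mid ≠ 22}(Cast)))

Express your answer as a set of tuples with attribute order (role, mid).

Selection title ≠ Echo and role ≠ Helix: {(Delta, 10, Argo), (Delta, 12, Zephyr), (Delta, 38, Atlas), (Gamma, 23, Omega), (Helix, 6, Zephyr), (Lyra, 35, Vega), (Omega, 26, Argo), (Orion, 8, Delta)}
Selection mid ≠ 22: {(Alpha, 13, Echo), (Alpha, 31, Lyra), (Delta, 10, Argo), (Delta, 30, Omega), (Delta, 38, Atlas), (Echo, 15, Helix), (Gamma, 31, Nova), (Omega, 12, Nova), (Orion, 32, Argo)}
Taking the difference: {(Delta, 12, Zephyr), (Gamma, 23, Omega), (Helix, 6, Zephyr), (Lyra, 35, Vega), (Omega, 26, Argo), (Orion, 8, Delta)}
π[role, mid]: project onto (role, mid) → {(Argo, 26), (Delta, 8), (Omega, 23), (Vega, 35), (Zephyr, 12), (Zephyr, 6)}

{(Argo, 26), (Delta, 8), (Omega, 23), (Vega, 35), (Zephyr, 12), (Zephyr, 6)}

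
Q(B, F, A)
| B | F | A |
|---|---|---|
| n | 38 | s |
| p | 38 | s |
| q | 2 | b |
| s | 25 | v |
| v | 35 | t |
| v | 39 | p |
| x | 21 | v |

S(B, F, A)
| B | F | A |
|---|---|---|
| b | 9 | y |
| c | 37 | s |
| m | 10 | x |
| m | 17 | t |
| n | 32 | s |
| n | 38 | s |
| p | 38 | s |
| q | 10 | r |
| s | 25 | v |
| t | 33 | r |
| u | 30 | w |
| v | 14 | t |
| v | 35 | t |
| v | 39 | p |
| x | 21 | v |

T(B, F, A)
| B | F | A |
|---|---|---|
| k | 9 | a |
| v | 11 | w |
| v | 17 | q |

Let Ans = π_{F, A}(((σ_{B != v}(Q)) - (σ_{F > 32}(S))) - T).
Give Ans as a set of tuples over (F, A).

{(2, b), (21, v), (25, v)}

Filtering on B != v leaves {(n, 38, s), (p, 38, s), (q, 2, b), (s, 25, v), (x, 21, v)}.
Filtering on F > 32 leaves {(c, 37, s), (n, 38, s), (p, 38, s), (t, 33, r), (v, 35, t), (v, 39, p)}.
Taking the difference: {(q, 2, b), (s, 25, v), (x, 21, v)}
Taking the difference: {(q, 2, b), (s, 25, v), (x, 21, v)}
Projecting to F, A: {(2, b), (21, v), (25, v)}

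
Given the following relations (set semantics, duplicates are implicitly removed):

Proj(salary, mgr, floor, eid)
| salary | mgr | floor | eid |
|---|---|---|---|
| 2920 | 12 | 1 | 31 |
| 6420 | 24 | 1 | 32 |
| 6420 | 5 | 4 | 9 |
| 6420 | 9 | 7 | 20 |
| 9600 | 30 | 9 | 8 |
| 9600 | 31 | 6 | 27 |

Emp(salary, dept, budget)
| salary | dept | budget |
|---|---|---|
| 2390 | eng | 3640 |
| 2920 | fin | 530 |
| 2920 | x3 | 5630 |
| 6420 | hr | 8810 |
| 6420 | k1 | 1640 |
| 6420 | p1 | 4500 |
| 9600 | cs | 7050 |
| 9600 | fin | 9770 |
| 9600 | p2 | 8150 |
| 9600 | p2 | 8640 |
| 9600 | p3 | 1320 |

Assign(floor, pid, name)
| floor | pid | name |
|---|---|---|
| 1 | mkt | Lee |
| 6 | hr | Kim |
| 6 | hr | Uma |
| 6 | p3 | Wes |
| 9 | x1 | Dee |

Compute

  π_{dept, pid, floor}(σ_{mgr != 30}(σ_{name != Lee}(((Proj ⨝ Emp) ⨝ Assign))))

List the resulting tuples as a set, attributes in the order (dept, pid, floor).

{(cs, hr, 6), (cs, p3, 6), (fin, hr, 6), (fin, p3, 6), (p2, hr, 6), (p2, p3, 6), (p3, hr, 6), (p3, p3, 6)}

Proj ⋈ Emp (natural join on salary): {(2920, 12, 1, 31, fin, 530), (2920, 12, 1, 31, x3, 5630), (6420, 24, 1, 32, hr, 8810), (6420, 24, 1, 32, k1, 1640), (6420, 24, 1, 32, p1, 4500), (6420, 5, 4, 9, hr, 8810), (6420, 5, 4, 9, k1, 1640), (6420, 5, 4, 9, p1, 4500), (6420, 9, 7, 20, hr, 8810), (6420, 9, 7, 20, k1, 1640), (6420, 9, 7, 20, p1, 4500), (9600, 30, 9, 8, cs, 7050), (9600, 30, 9, 8, fin, 9770), (9600, 30, 9, 8, p2, 8150), (9600, 30, 9, 8, p2, 8640), (9600, 30, 9, 8, p3, 1320), (9600, 31, 6, 27, cs, 7050), (9600, 31, 6, 27, fin, 9770), (9600, 31, 6, 27, p2, 8150), (9600, 31, 6, 27, p2, 8640), (9600, 31, 6, 27, p3, 1320)}
(Proj ⨝ Emp) ⋈ Assign (natural join on floor): {(2920, 12, 1, 31, fin, 530, mkt, Lee), (2920, 12, 1, 31, x3, 5630, mkt, Lee), (6420, 24, 1, 32, hr, 8810, mkt, Lee), (6420, 24, 1, 32, k1, 1640, mkt, Lee), (6420, 24, 1, 32, p1, 4500, mkt, Lee), (9600, 30, 9, 8, cs, 7050, x1, Dee), (9600, 30, 9, 8, fin, 9770, x1, Dee), (9600, 30, 9, 8, p2, 8150, x1, Dee), (9600, 30, 9, 8, p2, 8640, x1, Dee), (9600, 30, 9, 8, p3, 1320, x1, Dee), (9600, 31, 6, 27, cs, 7050, hr, Kim), (9600, 31, 6, 27, cs, 7050, hr, Uma), (9600, 31, 6, 27, cs, 7050, p3, Wes), (9600, 31, 6, 27, fin, 9770, hr, Kim), (9600, 31, 6, 27, fin, 9770, hr, Uma), (9600, 31, 6, 27, fin, 9770, p3, Wes), (9600, 31, 6, 27, p2, 8150, hr, Kim), (9600, 31, 6, 27, p2, 8150, hr, Uma), (9600, 31, 6, 27, p2, 8150, p3, Wes), (9600, 31, 6, 27, p2, 8640, hr, Kim), (9600, 31, 6, 27, p2, 8640, hr, Uma), (9600, 31, 6, 27, p2, 8640, p3, Wes), (9600, 31, 6, 27, p3, 1320, hr, Kim), (9600, 31, 6, 27, p3, 1320, hr, Uma), (9600, 31, 6, 27, p3, 1320, p3, Wes)}
Selection name != Lee: {(9600, 30, 9, 8, cs, 7050, x1, Dee), (9600, 30, 9, 8, fin, 9770, x1, Dee), (9600, 30, 9, 8, p2, 8150, x1, Dee), (9600, 30, 9, 8, p2, 8640, x1, Dee), (9600, 30, 9, 8, p3, 1320, x1, Dee), (9600, 31, 6, 27, cs, 7050, hr, Kim), (9600, 31, 6, 27, cs, 7050, hr, Uma), (9600, 31, 6, 27, cs, 7050, p3, Wes), (9600, 31, 6, 27, fin, 9770, hr, Kim), (9600, 31, 6, 27, fin, 9770, hr, Uma), (9600, 31, 6, 27, fin, 9770, p3, Wes), (9600, 31, 6, 27, p2, 8150, hr, Kim), (9600, 31, 6, 27, p2, 8150, hr, Uma), (9600, 31, 6, 27, p2, 8150, p3, Wes), (9600, 31, 6, 27, p2, 8640, hr, Kim), (9600, 31, 6, 27, p2, 8640, hr, Uma), (9600, 31, 6, 27, p2, 8640, p3, Wes), (9600, 31, 6, 27, p3, 1320, hr, Kim), (9600, 31, 6, 27, p3, 1320, hr, Uma), (9600, 31, 6, 27, p3, 1320, p3, Wes)}
Selection mgr != 30: {(9600, 31, 6, 27, cs, 7050, hr, Kim), (9600, 31, 6, 27, cs, 7050, hr, Uma), (9600, 31, 6, 27, cs, 7050, p3, Wes), (9600, 31, 6, 27, fin, 9770, hr, Kim), (9600, 31, 6, 27, fin, 9770, hr, Uma), (9600, 31, 6, 27, fin, 9770, p3, Wes), (9600, 31, 6, 27, p2, 8150, hr, Kim), (9600, 31, 6, 27, p2, 8150, hr, Uma), (9600, 31, 6, 27, p2, 8150, p3, Wes), (9600, 31, 6, 27, p2, 8640, hr, Kim), (9600, 31, 6, 27, p2, 8640, hr, Uma), (9600, 31, 6, 27, p2, 8640, p3, Wes), (9600, 31, 6, 27, p3, 1320, hr, Kim), (9600, 31, 6, 27, p3, 1320, hr, Uma), (9600, 31, 6, 27, p3, 1320, p3, Wes)}
π[dept, pid, floor]: project onto (dept, pid, floor) (7 duplicate(s) eliminated) → {(cs, hr, 6), (cs, p3, 6), (fin, hr, 6), (fin, p3, 6), (p2, hr, 6), (p2, p3, 6), (p3, hr, 6), (p3, p3, 6)}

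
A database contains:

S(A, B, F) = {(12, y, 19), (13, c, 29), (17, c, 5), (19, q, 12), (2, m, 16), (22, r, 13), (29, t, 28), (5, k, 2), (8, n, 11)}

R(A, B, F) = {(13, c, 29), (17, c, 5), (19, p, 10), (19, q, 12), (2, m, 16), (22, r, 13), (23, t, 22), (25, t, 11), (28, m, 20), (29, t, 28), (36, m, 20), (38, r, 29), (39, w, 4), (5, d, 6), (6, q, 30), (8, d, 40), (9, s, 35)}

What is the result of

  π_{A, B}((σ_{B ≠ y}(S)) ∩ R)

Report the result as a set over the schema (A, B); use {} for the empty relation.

{(13, c), (17, c), (19, q), (2, m), (22, r), (29, t)}

Filtering on B ≠ y leaves {(13, c, 29), (17, c, 5), (19, q, 12), (2, m, 16), (22, r, 13), (29, t, 28), (5, k, 2), (8, n, 11)}.
Taking the intersection: {(13, c, 29), (17, c, 5), (19, q, 12), (2, m, 16), (22, r, 13), (29, t, 28)}
π_{A, B} gives {(13, c), (17, c), (19, q), (2, m), (22, r), (29, t)}.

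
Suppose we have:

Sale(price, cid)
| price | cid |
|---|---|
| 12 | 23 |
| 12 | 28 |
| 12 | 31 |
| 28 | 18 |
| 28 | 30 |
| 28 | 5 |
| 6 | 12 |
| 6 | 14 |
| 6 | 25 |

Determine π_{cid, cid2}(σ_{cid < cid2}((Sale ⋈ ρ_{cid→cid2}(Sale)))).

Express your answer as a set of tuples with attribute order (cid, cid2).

ρ[cid→cid2]: schema becomes (price, cid2); tuples unchanged.
Joining Sale and ρ_{cid→cid2}(Sale) on price yields {(12, 23, 23), (12, 23, 28), (12, 23, 31), (12, 28, 23), (12, 28, 28), (12, 28, 31), (12, 31, 23), (12, 31, 28), (12, 31, 31), (28, 18, 18), (28, 18, 30), (28, 18, 5), (28, 30, 18), (28, 30, 30), (28, 30, 5), (28, 5, 18), (28, 5, 30), (28, 5, 5), (6, 12, 12), (6, 12, 14), (6, 12, 25), (6, 14, 12), (6, 14, 14), (6, 14, 25), (6, 25, 12), (6, 25, 14), (6, 25, 25)}.
Filtering on cid < cid2 leaves {(12, 23, 28), (12, 23, 31), (12, 28, 31), (28, 18, 30), (28, 5, 18), (28, 5, 30), (6, 12, 14), (6, 12, 25), (6, 14, 25)}.
Projecting to cid, cid2: {(12, 14), (12, 25), (14, 25), (18, 30), (23, 28), (23, 31), (28, 31), (5, 18), (5, 30)}

{(12, 14), (12, 25), (14, 25), (18, 30), (23, 28), (23, 31), (28, 31), (5, 18), (5, 30)}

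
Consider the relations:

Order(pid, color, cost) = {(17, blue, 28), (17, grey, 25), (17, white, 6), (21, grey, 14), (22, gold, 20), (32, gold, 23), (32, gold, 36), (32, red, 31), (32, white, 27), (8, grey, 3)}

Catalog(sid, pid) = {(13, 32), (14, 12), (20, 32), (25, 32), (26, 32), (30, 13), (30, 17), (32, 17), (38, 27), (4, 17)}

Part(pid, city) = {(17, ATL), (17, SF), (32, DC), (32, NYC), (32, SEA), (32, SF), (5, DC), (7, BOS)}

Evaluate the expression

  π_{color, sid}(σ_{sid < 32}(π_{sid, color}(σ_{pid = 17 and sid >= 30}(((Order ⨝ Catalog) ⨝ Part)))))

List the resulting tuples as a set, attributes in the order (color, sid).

Order ⋈ Catalog (natural join on pid): {(17, blue, 28, 30), (17, blue, 28, 32), (17, blue, 28, 4), (17, grey, 25, 30), (17, grey, 25, 32), (17, grey, 25, 4), (17, white, 6, 30), (17, white, 6, 32), (17, white, 6, 4), (32, gold, 23, 13), (32, gold, 23, 20), (32, gold, 23, 25), (32, gold, 23, 26), (32, gold, 36, 13), (32, gold, 36, 20), (32, gold, 36, 25), (32, gold, 36, 26), (32, red, 31, 13), (32, red, 31, 20), (32, red, 31, 25), (32, red, 31, 26), (32, white, 27, 13), (32, white, 27, 20), (32, white, 27, 25), (32, white, 27, 26)}
(Order ⨝ Catalog) ⋈ Part (natural join on pid): {(17, blue, 28, 30, ATL), (17, blue, 28, 30, SF), (17, blue, 28, 32, ATL), (17, blue, 28, 32, SF), (17, blue, 28, 4, ATL), (17, blue, 28, 4, SF), (17, grey, 25, 30, ATL), (17, grey, 25, 30, SF), (17, grey, 25, 32, ATL), (17, grey, 25, 32, SF), (17, grey, 25, 4, ATL), (17, grey, 25, 4, SF), (17, white, 6, 30, ATL), (17, white, 6, 30, SF), (17, white, 6, 32, ATL), (17, white, 6, 32, SF), (17, white, 6, 4, ATL), (17, white, 6, 4, SF), (32, gold, 23, 13, DC), (32, gold, 23, 13, NYC), (32, gold, 23, 13, SEA), (32, gold, 23, 13, SF), (32, gold, 23, 20, DC), (32, gold, 23, 20, NYC), (32, gold, 23, 20, SEA), (32, gold, 23, 20, SF), (32, gold, 23, 25, DC), (32, gold, 23, 25, NYC), (32, gold, 23, 25, SEA), (32, gold, 23, 25, SF), (32, gold, 23, 26, DC), (32, gold, 23, 26, NYC), (32, gold, 23, 26, SEA), (32, gold, 23, 26, SF), (32, gold, 36, 13, DC), (32, gold, 36, 13, NYC), (32, gold, 36, 13, SEA), (32, gold, 36, 13, SF), (32, gold, 36, 20, DC), (32, gold, 36, 20, NYC), (32, gold, 36, 20, SEA), (32, gold, 36, 20, SF), (32, gold, 36, 25, DC), (32, gold, 36, 25, NYC), (32, gold, 36, 25, SEA), (32, gold, 36, 25, SF), (32, gold, 36, 26, DC), (32, gold, 36, 26, NYC), (32, gold, 36, 26, SEA), (32, gold, 36, 26, SF), (32, red, 31, 13, DC), (32, red, 31, 13, NYC), (32, red, 31, 13, SEA), (32, red, 31, 13, SF), (32, red, 31, 20, DC), (32, red, 31, 20, NYC), (32, red, 31, 20, SEA), (32, red, 31, 20, SF), (32, red, 31, 25, DC), (32, red, 31, 25, NYC), (32, red, 31, 25, SEA), (32, red, 31, 25, SF), (32, red, 31, 26, DC), (32, red, 31, 26, NYC), (32, red, 31, 26, SEA), (32, red, 31, 26, SF), (32, white, 27, 13, DC), (32, white, 27, 13, NYC), (32, white, 27, 13, SEA), (32, white, 27, 13, SF), (32, white, 27, 20, DC), (32, white, 27, 20, NYC), (32, white, 27, 20, SEA), (32, white, 27, 20, SF), (32, white, 27, 25, DC), (32, white, 27, 25, NYC), (32, white, 27, 25, SEA), (32, white, 27, 25, SF), (32, white, 27, 26, DC), (32, white, 27, 26, NYC), (32, white, 27, 26, SEA), (32, white, 27, 26, SF)}
Filtering on pid = 17 and sid >= 30 leaves {(17, blue, 28, 30, ATL), (17, blue, 28, 30, SF), (17, blue, 28, 32, ATL), (17, blue, 28, 32, SF), (17, grey, 25, 30, ATL), (17, grey, 25, 30, SF), (17, grey, 25, 32, ATL), (17, grey, 25, 32, SF), (17, white, 6, 30, ATL), (17, white, 6, 30, SF), (17, white, 6, 32, ATL), (17, white, 6, 32, SF)}.
Keep only column(s) sid, color (6 duplicate(s) eliminated): {(30, blue), (30, grey), (30, white), (32, blue), (32, grey), (32, white)}
Filtering on sid < 32 leaves {(30, blue), (30, grey), (30, white)}.
Keep only column(s) color, sid: {(blue, 30), (grey, 30), (white, 30)}

{(blue, 30), (grey, 30), (white, 30)}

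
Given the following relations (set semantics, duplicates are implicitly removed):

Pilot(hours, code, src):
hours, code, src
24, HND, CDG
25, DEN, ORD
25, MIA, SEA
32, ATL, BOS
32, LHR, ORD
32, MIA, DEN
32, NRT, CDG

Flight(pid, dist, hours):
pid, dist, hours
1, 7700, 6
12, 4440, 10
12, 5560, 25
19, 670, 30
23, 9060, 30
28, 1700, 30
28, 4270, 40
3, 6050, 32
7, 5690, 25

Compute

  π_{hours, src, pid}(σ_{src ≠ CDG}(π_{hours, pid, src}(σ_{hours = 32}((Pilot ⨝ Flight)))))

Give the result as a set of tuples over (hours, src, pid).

{(32, BOS, 3), (32, DEN, 3), (32, ORD, 3)}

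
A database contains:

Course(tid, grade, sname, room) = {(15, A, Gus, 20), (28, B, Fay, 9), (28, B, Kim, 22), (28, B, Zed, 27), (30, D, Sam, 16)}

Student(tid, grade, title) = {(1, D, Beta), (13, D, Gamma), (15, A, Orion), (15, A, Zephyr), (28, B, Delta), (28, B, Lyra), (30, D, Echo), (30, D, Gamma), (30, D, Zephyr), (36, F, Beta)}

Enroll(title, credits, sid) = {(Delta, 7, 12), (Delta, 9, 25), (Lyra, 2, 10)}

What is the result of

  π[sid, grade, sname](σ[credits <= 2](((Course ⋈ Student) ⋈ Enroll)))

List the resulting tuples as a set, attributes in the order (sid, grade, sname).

Joining Course and Student on tid, grade yields {(15, A, Gus, 20, Orion), (15, A, Gus, 20, Zephyr), (28, B, Fay, 9, Delta), (28, B, Fay, 9, Lyra), (28, B, Kim, 22, Delta), (28, B, Kim, 22, Lyra), (28, B, Zed, 27, Delta), (28, B, Zed, 27, Lyra), (30, D, Sam, 16, Echo), (30, D, Sam, 16, Gamma), (30, D, Sam, 16, Zephyr)}.
Joining (Course ⋈ Student) and Enroll on title yields {(28, B, Fay, 9, Delta, 7, 12), (28, B, Fay, 9, Delta, 9, 25), (28, B, Fay, 9, Lyra, 2, 10), (28, B, Kim, 22, Delta, 7, 12), (28, B, Kim, 22, Delta, 9, 25), (28, B, Kim, 22, Lyra, 2, 10), (28, B, Zed, 27, Delta, 7, 12), (28, B, Zed, 27, Delta, 9, 25), (28, B, Zed, 27, Lyra, 2, 10)}.
Filtering on credits <= 2 leaves {(28, B, Fay, 9, Lyra, 2, 10), (28, B, Kim, 22, Lyra, 2, 10), (28, B, Zed, 27, Lyra, 2, 10)}.
Keep only column(s) sid, grade, sname: {(10, B, Fay), (10, B, Kim), (10, B, Zed)}

{(10, B, Fay), (10, B, Kim), (10, B, Zed)}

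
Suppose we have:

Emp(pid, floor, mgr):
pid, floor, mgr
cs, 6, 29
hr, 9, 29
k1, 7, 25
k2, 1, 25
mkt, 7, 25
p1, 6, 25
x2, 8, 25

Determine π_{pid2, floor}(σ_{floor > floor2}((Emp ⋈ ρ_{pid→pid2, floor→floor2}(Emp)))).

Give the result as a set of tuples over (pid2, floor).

{(cs, 9), (k1, 8), (k2, 6), (k2, 7), (k2, 8), (mkt, 8), (p1, 7), (p1, 8)}

ρ[pid→pid2, floor→floor2]: schema becomes (pid2, floor2, mgr); tuples unchanged.
Joining Emp and ρ_{pid→pid2, floor→floor2}(Emp) on mgr yields {(cs, 6, 29, cs, 6), (cs, 6, 29, hr, 9), (hr, 9, 29, cs, 6), (hr, 9, 29, hr, 9), (k1, 7, 25, k1, 7), (k1, 7, 25, k2, 1), (k1, 7, 25, mkt, 7), (k1, 7, 25, p1, 6), (k1, 7, 25, x2, 8), (k2, 1, 25, k1, 7), (k2, 1, 25, k2, 1), (k2, 1, 25, mkt, 7), (k2, 1, 25, p1, 6), (k2, 1, 25, x2, 8), (mkt, 7, 25, k1, 7), (mkt, 7, 25, k2, 1), (mkt, 7, 25, mkt, 7), (mkt, 7, 25, p1, 6), (mkt, 7, 25, x2, 8), (p1, 6, 25, k1, 7), (p1, 6, 25, k2, 1), (p1, 6, 25, mkt, 7), (p1, 6, 25, p1, 6), (p1, 6, 25, x2, 8), (x2, 8, 25, k1, 7), (x2, 8, 25, k2, 1), (x2, 8, 25, mkt, 7), (x2, 8, 25, p1, 6), (x2, 8, 25, x2, 8)}.
Apply σ_{floor > floor2}; surviving tuples: {(hr, 9, 29, cs, 6), (k1, 7, 25, k2, 1), (k1, 7, 25, p1, 6), (mkt, 7, 25, k2, 1), (mkt, 7, 25, p1, 6), (p1, 6, 25, k2, 1), (x2, 8, 25, k1, 7), (x2, 8, 25, k2, 1), (x2, 8, 25, mkt, 7), (x2, 8, 25, p1, 6)}
π[pid2, floor]: project onto (pid2, floor) (2 duplicate(s) eliminated) → {(cs, 9), (k1, 8), (k2, 6), (k2, 7), (k2, 8), (mkt, 8), (p1, 7), (p1, 8)}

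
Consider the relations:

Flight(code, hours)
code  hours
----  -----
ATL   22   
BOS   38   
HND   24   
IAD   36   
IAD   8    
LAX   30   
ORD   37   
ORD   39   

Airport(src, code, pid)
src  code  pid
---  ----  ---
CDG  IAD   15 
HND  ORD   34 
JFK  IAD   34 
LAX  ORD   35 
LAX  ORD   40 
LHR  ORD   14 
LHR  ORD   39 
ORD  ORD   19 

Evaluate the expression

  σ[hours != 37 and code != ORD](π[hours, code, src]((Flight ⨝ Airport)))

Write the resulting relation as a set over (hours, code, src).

{(36, IAD, CDG), (36, IAD, JFK), (8, IAD, CDG), (8, IAD, JFK)}

Flight ⋈ Airport (natural join on code): {(IAD, 36, CDG, 15), (IAD, 36, JFK, 34), (IAD, 8, CDG, 15), (IAD, 8, JFK, 34), (ORD, 37, HND, 34), (ORD, 37, LAX, 35), (ORD, 37, LAX, 40), (ORD, 37, LHR, 14), (ORD, 37, LHR, 39), (ORD, 37, ORD, 19), (ORD, 39, HND, 34), (ORD, 39, LAX, 35), (ORD, 39, LAX, 40), (ORD, 39, LHR, 14), (ORD, 39, LHR, 39), (ORD, 39, ORD, 19)}
π_{hours, code, src} gives {(36, IAD, CDG), (36, IAD, JFK), (37, ORD, HND), (37, ORD, LAX), (37, ORD, LHR), (37, ORD, ORD), (39, ORD, HND), (39, ORD, LAX), (39, ORD, LHR), (39, ORD, ORD), (8, IAD, CDG), (8, IAD, JFK)} (4 duplicate(s) eliminated).
Filtering on hours != 37 and code != ORD leaves {(36, IAD, CDG), (36, IAD, JFK), (8, IAD, CDG), (8, IAD, JFK)}.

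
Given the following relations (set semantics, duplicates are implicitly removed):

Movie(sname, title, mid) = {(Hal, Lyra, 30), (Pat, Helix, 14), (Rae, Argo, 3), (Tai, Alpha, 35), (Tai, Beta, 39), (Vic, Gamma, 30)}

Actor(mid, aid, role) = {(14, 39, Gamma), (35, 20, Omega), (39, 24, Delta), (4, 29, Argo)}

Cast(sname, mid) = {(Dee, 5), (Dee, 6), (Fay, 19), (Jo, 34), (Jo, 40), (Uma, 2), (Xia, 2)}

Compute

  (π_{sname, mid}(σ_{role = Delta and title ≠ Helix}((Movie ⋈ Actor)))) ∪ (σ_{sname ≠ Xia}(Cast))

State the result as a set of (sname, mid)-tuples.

{(Dee, 5), (Dee, 6), (Fay, 19), (Jo, 34), (Jo, 40), (Tai, 39), (Uma, 2)}

Joining Movie and Actor on mid yields {(Pat, Helix, 14, 39, Gamma), (Tai, Alpha, 35, 20, Omega), (Tai, Beta, 39, 24, Delta)}.
Filtering on role = Delta and title ≠ Helix leaves {(Tai, Beta, 39, 24, Delta)}.
π[sname, mid]: project onto (sname, mid) → {(Tai, 39)}
Filtering on sname ≠ Xia leaves {(Dee, 5), (Dee, 6), (Fay, 19), (Jo, 34), (Jo, 40), (Uma, 2)}.
Taking the union: {(Dee, 5), (Dee, 6), (Fay, 19), (Jo, 34), (Jo, 40), (Tai, 39), (Uma, 2)}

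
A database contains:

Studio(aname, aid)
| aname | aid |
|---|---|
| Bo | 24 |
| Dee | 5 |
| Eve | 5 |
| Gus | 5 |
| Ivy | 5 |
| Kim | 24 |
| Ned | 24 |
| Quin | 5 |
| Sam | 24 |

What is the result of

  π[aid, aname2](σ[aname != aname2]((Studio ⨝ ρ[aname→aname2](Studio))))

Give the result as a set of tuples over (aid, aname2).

ρ[aname→aname2]: schema becomes (aname2, aid); tuples unchanged.
Studio ⋈ ρ[aname→aname2](Studio) (natural join on aid): {(Bo, 24, Bo), (Bo, 24, Kim), (Bo, 24, Ned), (Bo, 24, Sam), (Dee, 5, Dee), (Dee, 5, Eve), (Dee, 5, Gus), (Dee, 5, Ivy), (Dee, 5, Quin), (Eve, 5, Dee), (Eve, 5, Eve), (Eve, 5, Gus), (Eve, 5, Ivy), (Eve, 5, Quin), (Gus, 5, Dee), (Gus, 5, Eve), (Gus, 5, Gus), (Gus, 5, Ivy), (Gus, 5, Quin), (Ivy, 5, Dee), (Ivy, 5, Eve), (Ivy, 5, Gus), (Ivy, 5, Ivy), (Ivy, 5, Quin), (Kim, 24, Bo), (Kim, 24, Kim), (Kim, 24, Ned), (Kim, 24, Sam), (Ned, 24, Bo), (Ned, 24, Kim), (Ned, 24, Ned), (Ned, 24, Sam), (Quin, 5, Dee), (Quin, 5, Eve), (Quin, 5, Gus), (Quin, 5, Ivy), (Quin, 5, Quin), (Sam, 24, Bo), (Sam, 24, Kim), (Sam, 24, Ned), (Sam, 24, Sam)}
Filtering on aname != aname2 leaves {(Bo, 24, Kim), (Bo, 24, Ned), (Bo, 24, Sam), (Dee, 5, Eve), (Dee, 5, Gus), (Dee, 5, Ivy), (Dee, 5, Quin), (Eve, 5, Dee), (Eve, 5, Gus), (Eve, 5, Ivy), (Eve, 5, Quin), (Gus, 5, Dee), (Gus, 5, Eve), (Gus, 5, Ivy), (Gus, 5, Quin), (Ivy, 5, Dee), (Ivy, 5, Eve), (Ivy, 5, Gus), (Ivy, 5, Quin), (Kim, 24, Bo), (Kim, 24, Ned), (Kim, 24, Sam), (Ned, 24, Bo), (Ned, 24, Kim), (Ned, 24, Sam), (Quin, 5, Dee), (Quin, 5, Eve), (Quin, 5, Gus), (Quin, 5, Ivy), (Sam, 24, Bo), (Sam, 24, Kim), (Sam, 24, Ned)}.
π[aid, aname2]: project onto (aid, aname2) (23 duplicate(s) eliminated) → {(24, Bo), (24, Kim), (24, Ned), (24, Sam), (5, Dee), (5, Eve), (5, Gus), (5, Ivy), (5, Quin)}

{(24, Bo), (24, Kim), (24, Ned), (24, Sam), (5, Dee), (5, Eve), (5, Gus), (5, Ivy), (5, Quin)}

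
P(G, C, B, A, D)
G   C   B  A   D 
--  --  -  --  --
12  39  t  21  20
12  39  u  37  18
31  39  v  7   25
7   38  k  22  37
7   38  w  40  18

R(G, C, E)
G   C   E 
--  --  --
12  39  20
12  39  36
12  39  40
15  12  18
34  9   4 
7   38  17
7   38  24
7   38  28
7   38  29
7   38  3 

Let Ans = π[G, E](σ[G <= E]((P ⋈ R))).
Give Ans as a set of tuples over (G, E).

Natural join on G, C: {(12, 39, t, 21, 20, 20), (12, 39, t, 21, 20, 36), (12, 39, t, 21, 20, 40), (12, 39, u, 37, 18, 20), (12, 39, u, 37, 18, 36), (12, 39, u, 37, 18, 40), (7, 38, k, 22, 37, 17), (7, 38, k, 22, 37, 24), (7, 38, k, 22, 37, 28), (7, 38, k, 22, 37, 29), (7, 38, k, 22, 37, 3), (7, 38, w, 40, 18, 17), (7, 38, w, 40, 18, 24), (7, 38, w, 40, 18, 28), (7, 38, w, 40, 18, 29), (7, 38, w, 40, 18, 3)}
Apply σ_{G <= E}; surviving tuples: {(12, 39, t, 21, 20, 20), (12, 39, t, 21, 20, 36), (12, 39, t, 21, 20, 40), (12, 39, u, 37, 18, 20), (12, 39, u, 37, 18, 36), (12, 39, u, 37, 18, 40), (7, 38, k, 22, 37, 17), (7, 38, k, 22, 37, 24), (7, 38, k, 22, 37, 28), (7, 38, k, 22, 37, 29), (7, 38, w, 40, 18, 17), (7, 38, w, 40, 18, 24), (7, 38, w, 40, 18, 28), (7, 38, w, 40, 18, 29)}
π_{G, E} gives {(12, 20), (12, 36), (12, 40), (7, 17), (7, 24), (7, 28), (7, 29)} (7 duplicate(s) eliminated).

{(12, 20), (12, 36), (12, 40), (7, 17), (7, 24), (7, 28), (7, 29)}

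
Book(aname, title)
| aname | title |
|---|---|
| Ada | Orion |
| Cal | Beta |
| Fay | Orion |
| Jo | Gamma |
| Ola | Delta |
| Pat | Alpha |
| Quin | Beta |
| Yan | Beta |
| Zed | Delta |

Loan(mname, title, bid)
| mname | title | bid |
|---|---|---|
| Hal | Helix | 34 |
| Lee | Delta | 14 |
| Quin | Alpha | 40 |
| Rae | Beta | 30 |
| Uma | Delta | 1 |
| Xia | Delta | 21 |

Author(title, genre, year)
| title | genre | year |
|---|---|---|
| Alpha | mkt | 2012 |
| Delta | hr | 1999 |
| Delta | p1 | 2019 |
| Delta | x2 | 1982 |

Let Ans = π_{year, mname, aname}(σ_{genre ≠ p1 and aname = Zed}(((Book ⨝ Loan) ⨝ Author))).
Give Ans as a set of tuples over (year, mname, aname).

{(1982, Lee, Zed), (1982, Uma, Zed), (1982, Xia, Zed), (1999, Lee, Zed), (1999, Uma, Zed), (1999, Xia, Zed)}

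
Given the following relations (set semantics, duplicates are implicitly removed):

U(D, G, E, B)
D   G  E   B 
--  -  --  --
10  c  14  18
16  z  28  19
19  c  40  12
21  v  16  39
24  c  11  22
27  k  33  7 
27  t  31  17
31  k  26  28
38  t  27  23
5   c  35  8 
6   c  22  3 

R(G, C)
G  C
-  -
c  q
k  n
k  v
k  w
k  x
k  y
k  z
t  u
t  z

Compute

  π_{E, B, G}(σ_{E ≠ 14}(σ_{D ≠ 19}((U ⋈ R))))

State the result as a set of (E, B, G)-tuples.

{(11, 22, c), (22, 3, c), (26, 28, k), (27, 23, t), (31, 17, t), (33, 7, k), (35, 8, c)}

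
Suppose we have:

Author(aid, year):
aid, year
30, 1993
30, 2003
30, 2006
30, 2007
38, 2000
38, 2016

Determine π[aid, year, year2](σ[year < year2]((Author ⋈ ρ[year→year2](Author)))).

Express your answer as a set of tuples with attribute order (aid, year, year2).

{(30, 1993, 2003), (30, 1993, 2006), (30, 1993, 2007), (30, 2003, 2006), (30, 2003, 2007), (30, 2006, 2007), (38, 2000, 2016)}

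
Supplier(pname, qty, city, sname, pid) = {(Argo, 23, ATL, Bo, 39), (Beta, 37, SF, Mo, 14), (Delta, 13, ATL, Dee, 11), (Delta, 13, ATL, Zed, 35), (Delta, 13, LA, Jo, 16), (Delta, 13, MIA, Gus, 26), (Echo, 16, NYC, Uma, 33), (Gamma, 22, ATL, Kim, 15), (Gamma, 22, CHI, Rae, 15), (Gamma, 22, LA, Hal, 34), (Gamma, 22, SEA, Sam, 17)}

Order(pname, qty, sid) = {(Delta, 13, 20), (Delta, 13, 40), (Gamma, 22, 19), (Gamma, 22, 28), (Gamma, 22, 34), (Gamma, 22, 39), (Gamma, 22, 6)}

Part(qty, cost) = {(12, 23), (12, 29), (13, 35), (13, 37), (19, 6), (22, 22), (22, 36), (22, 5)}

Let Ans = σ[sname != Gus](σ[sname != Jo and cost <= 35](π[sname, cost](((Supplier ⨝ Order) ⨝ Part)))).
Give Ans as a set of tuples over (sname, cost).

Joining Supplier and Order on pname, qty yields {(Delta, 13, ATL, Dee, 11, 20), (Delta, 13, ATL, Dee, 11, 40), (Delta, 13, ATL, Zed, 35, 20), (Delta, 13, ATL, Zed, 35, 40), (Delta, 13, LA, Jo, 16, 20), (Delta, 13, LA, Jo, 16, 40), (Delta, 13, MIA, Gus, 26, 20), (Delta, 13, MIA, Gus, 26, 40), (Gamma, 22, ATL, Kim, 15, 19), (Gamma, 22, ATL, Kim, 15, 28), (Gamma, 22, ATL, Kim, 15, 34), (Gamma, 22, ATL, Kim, 15, 39), (Gamma, 22, ATL, Kim, 15, 6), (Gamma, 22, CHI, Rae, 15, 19), (Gamma, 22, CHI, Rae, 15, 28), (Gamma, 22, CHI, Rae, 15, 34), (Gamma, 22, CHI, Rae, 15, 39), (Gamma, 22, CHI, Rae, 15, 6), (Gamma, 22, LA, Hal, 34, 19), (Gamma, 22, LA, Hal, 34, 28), (Gamma, 22, LA, Hal, 34, 34), (Gamma, 22, LA, Hal, 34, 39), (Gamma, 22, LA, Hal, 34, 6), (Gamma, 22, SEA, Sam, 17, 19), (Gamma, 22, SEA, Sam, 17, 28), (Gamma, 22, SEA, Sam, 17, 34), (Gamma, 22, SEA, Sam, 17, 39), (Gamma, 22, SEA, Sam, 17, 6)}.
Joining (Supplier ⨝ Order) and Part on qty yields {(Delta, 13, ATL, Dee, 11, 20, 35), (Delta, 13, ATL, Dee, 11, 20, 37), (Delta, 13, ATL, Dee, 11, 40, 35), (Delta, 13, ATL, Dee, 11, 40, 37), (Delta, 13, ATL, Zed, 35, 20, 35), (Delta, 13, ATL, Zed, 35, 20, 37), (Delta, 13, ATL, Zed, 35, 40, 35), (Delta, 13, ATL, Zed, 35, 40, 37), (Delta, 13, LA, Jo, 16, 20, 35), (Delta, 13, LA, Jo, 16, 20, 37), (Delta, 13, LA, Jo, 16, 40, 35), (Delta, 13, LA, Jo, 16, 40, 37), (Delta, 13, MIA, Gus, 26, 20, 35), (Delta, 13, MIA, Gus, 26, 20, 37), (Delta, 13, MIA, Gus, 26, 40, 35), (Delta, 13, MIA, Gus, 26, 40, 37), (Gamma, 22, ATL, Kim, 15, 19, 22), (Gamma, 22, ATL, Kim, 15, 19, 36), (Gamma, 22, ATL, Kim, 15, 19, 5), (Gamma, 22, ATL, Kim, 15, 28, 22), (Gamma, 22, ATL, Kim, 15, 28, 36), (Gamma, 22, ATL, Kim, 15, 28, 5), (Gamma, 22, ATL, Kim, 15, 34, 22), (Gamma, 22, ATL, Kim, 15, 34, 36), (Gamma, 22, ATL, Kim, 15, 34, 5), (Gamma, 22, ATL, Kim, 15, 39, 22), (Gamma, 22, ATL, Kim, 15, 39, 36), (Gamma, 22, ATL, Kim, 15, 39, 5), (Gamma, 22, ATL, Kim, 15, 6, 22), (Gamma, 22, ATL, Kim, 15, 6, 36), (Gamma, 22, ATL, Kim, 15, 6, 5), (Gamma, 22, CHI, Rae, 15, 19, 22), (Gamma, 22, CHI, Rae, 15, 19, 36), (Gamma, 22, CHI, Rae, 15, 19, 5), (Gamma, 22, CHI, Rae, 15, 28, 22), (Gamma, 22, CHI, Rae, 15, 28, 36), (Gamma, 22, CHI, Rae, 15, 28, 5), (Gamma, 22, CHI, Rae, 15, 34, 22), (Gamma, 22, CHI, Rae, 15, 34, 36), (Gamma, 22, CHI, Rae, 15, 34, 5), (Gamma, 22, CHI, Rae, 15, 39, 22), (Gamma, 22, CHI, Rae, 15, 39, 36), (Gamma, 22, CHI, Rae, 15, 39, 5), (Gamma, 22, CHI, Rae, 15, 6, 22), (Gamma, 22, CHI, Rae, 15, 6, 36), (Gamma, 22, CHI, Rae, 15, 6, 5), (Gamma, 22, LA, Hal, 34, 19, 22), (Gamma, 22, LA, Hal, 34, 19, 36), (Gamma, 22, LA, Hal, 34, 19, 5), (Gamma, 22, LA, Hal, 34, 28, 22), (Gamma, 22, LA, Hal, 34, 28, 36), (Gamma, 22, LA, Hal, 34, 28, 5), (Gamma, 22, LA, Hal, 34, 34, 22), (Gamma, 22, LA, Hal, 34, 34, 36), (Gamma, 22, LA, Hal, 34, 34, 5), (Gamma, 22, LA, Hal, 34, 39, 22), (Gamma, 22, LA, Hal, 34, 39, 36), (Gamma, 22, LA, Hal, 34, 39, 5), (Gamma, 22, LA, Hal, 34, 6, 22), (Gamma, 22, LA, Hal, 34, 6, 36), (Gamma, 22, LA, Hal, 34, 6, 5), (Gamma, 22, SEA, Sam, 17, 19, 22), (Gamma, 22, SEA, Sam, 17, 19, 36), (Gamma, 22, SEA, Sam, 17, 19, 5), (Gamma, 22, SEA, Sam, 17, 28, 22), (Gamma, 22, SEA, Sam, 17, 28, 36), (Gamma, 22, SEA, Sam, 17, 28, 5), (Gamma, 22, SEA, Sam, 17, 34, 22), (Gamma, 22, SEA, Sam, 17, 34, 36), (Gamma, 22, SEA, Sam, 17, 34, 5), (Gamma, 22, SEA, Sam, 17, 39, 22), (Gamma, 22, SEA, Sam, 17, 39, 36), (Gamma, 22, SEA, Sam, 17, 39, 5), (Gamma, 22, SEA, Sam, 17, 6, 22), (Gamma, 22, SEA, Sam, 17, 6, 36), (Gamma, 22, SEA, Sam, 17, 6, 5)}.
π_{sname, cost} gives {(Dee, 35), (Dee, 37), (Gus, 35), (Gus, 37), (Hal, 22), (Hal, 36), (Hal, 5), (Jo, 35), (Jo, 37), (Kim, 22), (Kim, 36), (Kim, 5), (Rae, 22), (Rae, 36), (Rae, 5), (Sam, 22), (Sam, 36), (Sam, 5), (Zed, 35), (Zed, 37)} (56 duplicate(s) eliminated).
Selection sname != Jo and cost <= 35: {(Dee, 35), (Gus, 35), (Hal, 22), (Hal, 5), (Kim, 22), (Kim, 5), (Rae, 22), (Rae, 5), (Sam, 22), (Sam, 5), (Zed, 35)}
Selection sname != Gus: {(Dee, 35), (Hal, 22), (Hal, 5), (Kim, 22), (Kim, 5), (Rae, 22), (Rae, 5), (Sam, 22), (Sam, 5), (Zed, 35)}

{(Dee, 35), (Hal, 22), (Hal, 5), (Kim, 22), (Kim, 5), (Rae, 22), (Rae, 5), (Sam, 22), (Sam, 5), (Zed, 35)}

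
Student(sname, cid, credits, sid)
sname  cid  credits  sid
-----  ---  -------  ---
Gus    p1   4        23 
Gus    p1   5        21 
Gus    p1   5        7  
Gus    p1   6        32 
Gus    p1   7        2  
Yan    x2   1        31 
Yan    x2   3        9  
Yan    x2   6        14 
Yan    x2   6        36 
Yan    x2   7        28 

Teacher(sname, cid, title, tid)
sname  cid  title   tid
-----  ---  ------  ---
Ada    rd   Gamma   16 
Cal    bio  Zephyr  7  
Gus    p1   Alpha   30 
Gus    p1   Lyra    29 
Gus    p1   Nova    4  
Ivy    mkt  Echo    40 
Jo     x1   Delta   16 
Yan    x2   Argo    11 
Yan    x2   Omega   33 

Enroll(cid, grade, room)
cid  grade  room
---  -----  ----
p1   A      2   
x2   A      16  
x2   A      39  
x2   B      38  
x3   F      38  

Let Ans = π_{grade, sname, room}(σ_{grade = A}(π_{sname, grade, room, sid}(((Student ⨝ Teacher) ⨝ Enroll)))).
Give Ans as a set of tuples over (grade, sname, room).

Joining Student and Teacher on sname, cid yields {(Gus, p1, 4, 23, Alpha, 30), (Gus, p1, 4, 23, Lyra, 29), (Gus, p1, 4, 23, Nova, 4), (Gus, p1, 5, 21, Alpha, 30), (Gus, p1, 5, 21, Lyra, 29), (Gus, p1, 5, 21, Nova, 4), (Gus, p1, 5, 7, Alpha, 30), (Gus, p1, 5, 7, Lyra, 29), (Gus, p1, 5, 7, Nova, 4), (Gus, p1, 6, 32, Alpha, 30), (Gus, p1, 6, 32, Lyra, 29), (Gus, p1, 6, 32, Nova, 4), (Gus, p1, 7, 2, Alpha, 30), (Gus, p1, 7, 2, Lyra, 29), (Gus, p1, 7, 2, Nova, 4), (Yan, x2, 1, 31, Argo, 11), (Yan, x2, 1, 31, Omega, 33), (Yan, x2, 3, 9, Argo, 11), (Yan, x2, 3, 9, Omega, 33), (Yan, x2, 6, 14, Argo, 11), (Yan, x2, 6, 14, Omega, 33), (Yan, x2, 6, 36, Argo, 11), (Yan, x2, 6, 36, Omega, 33), (Yan, x2, 7, 28, Argo, 11), (Yan, x2, 7, 28, Omega, 33)}.
Joining (Student ⨝ Teacher) and Enroll on cid yields {(Gus, p1, 4, 23, Alpha, 30, A, 2), (Gus, p1, 4, 23, Lyra, 29, A, 2), (Gus, p1, 4, 23, Nova, 4, A, 2), (Gus, p1, 5, 21, Alpha, 30, A, 2), (Gus, p1, 5, 21, Lyra, 29, A, 2), (Gus, p1, 5, 21, Nova, 4, A, 2), (Gus, p1, 5, 7, Alpha, 30, A, 2), (Gus, p1, 5, 7, Lyra, 29, A, 2), (Gus, p1, 5, 7, Nova, 4, A, 2), (Gus, p1, 6, 32, Alpha, 30, A, 2), (Gus, p1, 6, 32, Lyra, 29, A, 2), (Gus, p1, 6, 32, Nova, 4, A, 2), (Gus, p1, 7, 2, Alpha, 30, A, 2), (Gus, p1, 7, 2, Lyra, 29, A, 2), (Gus, p1, 7, 2, Nova, 4, A, 2), (Yan, x2, 1, 31, Argo, 11, A, 16), (Yan, x2, 1, 31, Argo, 11, A, 39), (Yan, x2, 1, 31, Argo, 11, B, 38), (Yan, x2, 1, 31, Omega, 33, A, 16), (Yan, x2, 1, 31, Omega, 33, A, 39), (Yan, x2, 1, 31, Omega, 33, B, 38), (Yan, x2, 3, 9, Argo, 11, A, 16), (Yan, x2, 3, 9, Argo, 11, A, 39), (Yan, x2, 3, 9, Argo, 11, B, 38), (Yan, x2, 3, 9, Omega, 33, A, 16), (Yan, x2, 3, 9, Omega, 33, A, 39), (Yan, x2, 3, 9, Omega, 33, B, 38), (Yan, x2, 6, 14, Argo, 11, A, 16), (Yan, x2, 6, 14, Argo, 11, A, 39), (Yan, x2, 6, 14, Argo, 11, B, 38), (Yan, x2, 6, 14, Omega, 33, A, 16), (Yan, x2, 6, 14, Omega, 33, A, 39), (Yan, x2, 6, 14, Omega, 33, B, 38), (Yan, x2, 6, 36, Argo, 11, A, 16), (Yan, x2, 6, 36, Argo, 11, A, 39), (Yan, x2, 6, 36, Argo, 11, B, 38), (Yan, x2, 6, 36, Omega, 33, A, 16), (Yan, x2, 6, 36, Omega, 33, A, 39), (Yan, x2, 6, 36, Omega, 33, B, 38), (Yan, x2, 7, 28, Argo, 11, A, 16), (Yan, x2, 7, 28, Argo, 11, A, 39), (Yan, x2, 7, 28, Argo, 11, B, 38), (Yan, x2, 7, 28, Omega, 33, A, 16), (Yan, x2, 7, 28, Omega, 33, A, 39), (Yan, x2, 7, 28, Omega, 33, B, 38)}.
π_{sname, grade, room, sid} gives {(Gus, A, 2, 2), (Gus, A, 2, 21), (Gus, A, 2, 23), (Gus, A, 2, 32), (Gus, A, 2, 7), (Yan, A, 16, 14), (Yan, A, 16, 28), (Yan, A, 16, 31), (Yan, A, 16, 36), (Yan, A, 16, 9), (Yan, A, 39, 14), (Yan, A, 39, 28), (Yan, A, 39, 31), (Yan, A, 39, 36), (Yan, A, 39, 9), (Yan, B, 38, 14), (Yan, B, 38, 28), (Yan, B, 38, 31), (Yan, B, 38, 36), (Yan, B, 38, 9)} (25 duplicate(s) eliminated).
σ[grade = A]: keep tuples satisfying grade = A → {(Gus, A, 2, 2), (Gus, A, 2, 21), (Gus, A, 2, 23), (Gus, A, 2, 32), (Gus, A, 2, 7), (Yan, A, 16, 14), (Yan, A, 16, 28), (Yan, A, 16, 31), (Yan, A, 16, 36), (Yan, A, 16, 9), (Yan, A, 39, 14), (Yan, A, 39, 28), (Yan, A, 39, 31), (Yan, A, 39, 36), (Yan, A, 39, 9)}
π_{grade, sname, room} gives {(A, Gus, 2), (A, Yan, 16), (A, Yan, 39)} (12 duplicate(s) eliminated).

{(A, Gus, 2), (A, Yan, 16), (A, Yan, 39)}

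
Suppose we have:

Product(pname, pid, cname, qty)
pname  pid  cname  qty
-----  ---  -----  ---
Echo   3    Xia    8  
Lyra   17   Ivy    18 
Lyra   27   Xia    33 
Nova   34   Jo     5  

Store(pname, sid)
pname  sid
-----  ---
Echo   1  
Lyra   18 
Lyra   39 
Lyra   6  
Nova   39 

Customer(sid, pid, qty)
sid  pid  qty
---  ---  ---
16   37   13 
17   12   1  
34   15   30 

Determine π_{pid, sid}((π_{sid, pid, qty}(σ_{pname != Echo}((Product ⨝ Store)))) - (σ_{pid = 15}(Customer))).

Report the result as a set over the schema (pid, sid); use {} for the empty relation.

Product ⋈ Store (natural join on pname): {(Echo, 3, Xia, 8, 1), (Lyra, 17, Ivy, 18, 18), (Lyra, 17, Ivy, 18, 39), (Lyra, 17, Ivy, 18, 6), (Lyra, 27, Xia, 33, 18), (Lyra, 27, Xia, 33, 39), (Lyra, 27, Xia, 33, 6), (Nova, 34, Jo, 5, 39)}
Apply σ_{pname != Echo}; surviving tuples: {(Lyra, 17, Ivy, 18, 18), (Lyra, 17, Ivy, 18, 39), (Lyra, 17, Ivy, 18, 6), (Lyra, 27, Xia, 33, 18), (Lyra, 27, Xia, 33, 39), (Lyra, 27, Xia, 33, 6), (Nova, 34, Jo, 5, 39)}
π[sid, pid, qty]: project onto (sid, pid, qty) → {(18, 17, 18), (18, 27, 33), (39, 17, 18), (39, 27, 33), (39, 34, 5), (6, 17, 18), (6, 27, 33)}
Apply σ_{pid = 15}; surviving tuples: {(34, 15, 30)}
Difference: {(18, 17, 18), (18, 27, 33), (39, 17, 18), (39, 27, 33), (39, 34, 5), (6, 17, 18), (6, 27, 33)} with {(34, 15, 30)} → {(18, 17, 18), (18, 27, 33), (39, 17, 18), (39, 27, 33), (39, 34, 5), (6, 17, 18), (6, 27, 33)}
π[pid, sid]: project onto (pid, sid) → {(17, 18), (17, 39), (17, 6), (27, 18), (27, 39), (27, 6), (34, 39)}

{(17, 18), (17, 39), (17, 6), (27, 18), (27, 39), (27, 6), (34, 39)}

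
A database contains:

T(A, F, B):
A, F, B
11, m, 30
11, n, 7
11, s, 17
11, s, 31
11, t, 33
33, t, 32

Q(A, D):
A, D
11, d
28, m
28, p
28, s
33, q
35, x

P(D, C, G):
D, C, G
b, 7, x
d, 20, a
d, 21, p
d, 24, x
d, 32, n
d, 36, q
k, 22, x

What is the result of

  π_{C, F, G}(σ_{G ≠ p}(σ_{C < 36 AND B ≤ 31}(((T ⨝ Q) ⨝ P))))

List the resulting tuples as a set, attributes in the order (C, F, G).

Joining T and Q on A yields {(11, m, 30, d), (11, n, 7, d), (11, s, 17, d), (11, s, 31, d), (11, t, 33, d), (33, t, 32, q)}.
Joining (T ⨝ Q) and P on D yields {(11, m, 30, d, 20, a), (11, m, 30, d, 21, p), (11, m, 30, d, 24, x), (11, m, 30, d, 32, n), (11, m, 30, d, 36, q), (11, n, 7, d, 20, a), (11, n, 7, d, 21, p), (11, n, 7, d, 24, x), (11, n, 7, d, 32, n), (11, n, 7, d, 36, q), (11, s, 17, d, 20, a), (11, s, 17, d, 21, p), (11, s, 17, d, 24, x), (11, s, 17, d, 32, n), (11, s, 17, d, 36, q), (11, s, 31, d, 20, a), (11, s, 31, d, 21, p), (11, s, 31, d, 24, x), (11, s, 31, d, 32, n), (11, s, 31, d, 36, q), (11, t, 33, d, 20, a), (11, t, 33, d, 21, p), (11, t, 33, d, 24, x), (11, t, 33, d, 32, n), (11, t, 33, d, 36, q)}.
Filtering on C < 36 AND B ≤ 31 leaves {(11, m, 30, d, 20, a), (11, m, 30, d, 21, p), (11, m, 30, d, 24, x), (11, m, 30, d, 32, n), (11, n, 7, d, 20, a), (11, n, 7, d, 21, p), (11, n, 7, d, 24, x), (11, n, 7, d, 32, n), (11, s, 17, d, 20, a), (11, s, 17, d, 21, p), (11, s, 17, d, 24, x), (11, s, 17, d, 32, n), (11, s, 31, d, 20, a), (11, s, 31, d, 21, p), (11, s, 31, d, 24, x), (11, s, 31, d, 32, n)}.
Filtering on G ≠ p leaves {(11, m, 30, d, 20, a), (11, m, 30, d, 24, x), (11, m, 30, d, 32, n), (11, n, 7, d, 20, a), (11, n, 7, d, 24, x), (11, n, 7, d, 32, n), (11, s, 17, d, 20, a), (11, s, 17, d, 24, x), (11, s, 17, d, 32, n), (11, s, 31, d, 20, a), (11, s, 31, d, 24, x), (11, s, 31, d, 32, n)}.
π[C, F, G]: project onto (C, F, G) (3 duplicate(s) eliminated) → {(20, m, a), (20, n, a), (20, s, a), (24, m, x), (24, n, x), (24, s, x), (32, m, n), (32, n, n), (32, s, n)}

{(20, m, a), (20, n, a), (20, s, a), (24, m, x), (24, n, x), (24, s, x), (32, m, n), (32, n, n), (32, s, n)}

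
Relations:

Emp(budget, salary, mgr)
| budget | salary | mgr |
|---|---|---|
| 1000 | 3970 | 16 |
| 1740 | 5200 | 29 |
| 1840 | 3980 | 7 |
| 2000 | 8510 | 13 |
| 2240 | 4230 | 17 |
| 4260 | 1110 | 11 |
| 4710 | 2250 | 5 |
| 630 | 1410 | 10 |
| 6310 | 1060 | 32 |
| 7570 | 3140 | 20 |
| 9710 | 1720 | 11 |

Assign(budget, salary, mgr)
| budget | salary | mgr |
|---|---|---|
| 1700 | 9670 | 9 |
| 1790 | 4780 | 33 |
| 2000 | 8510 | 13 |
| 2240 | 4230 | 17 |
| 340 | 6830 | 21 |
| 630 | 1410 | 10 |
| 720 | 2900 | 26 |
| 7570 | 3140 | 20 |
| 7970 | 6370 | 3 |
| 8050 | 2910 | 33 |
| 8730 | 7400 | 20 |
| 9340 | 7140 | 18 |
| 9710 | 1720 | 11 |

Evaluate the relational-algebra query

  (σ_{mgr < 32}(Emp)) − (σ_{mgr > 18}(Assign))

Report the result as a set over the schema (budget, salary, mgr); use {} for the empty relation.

{(1000, 3970, 16), (1740, 5200, 29), (1840, 3980, 7), (2000, 8510, 13), (2240, 4230, 17), (4260, 1110, 11), (4710, 2250, 5), (630, 1410, 10), (9710, 1720, 11)}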